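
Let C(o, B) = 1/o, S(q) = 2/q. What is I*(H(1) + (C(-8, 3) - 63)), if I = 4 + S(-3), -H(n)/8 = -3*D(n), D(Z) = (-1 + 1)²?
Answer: -2525/12 ≈ -210.42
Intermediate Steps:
D(Z) = 0 (D(Z) = 0² = 0)
C(o, B) = 1/o
H(n) = 0 (H(n) = -(-24)*0 = -8*0 = 0)
I = 10/3 (I = 4 + 2/(-3) = 4 + 2*(-⅓) = 4 - ⅔ = 10/3 ≈ 3.3333)
I*(H(1) + (C(-8, 3) - 63)) = 10*(0 + (1/(-8) - 63))/3 = 10*(0 + (-⅛ - 63))/3 = 10*(0 - 505/8)/3 = (10/3)*(-505/8) = -2525/12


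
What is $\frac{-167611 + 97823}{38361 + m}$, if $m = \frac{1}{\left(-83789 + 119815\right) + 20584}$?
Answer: $- \frac{3950698680}{2171616211} \approx -1.8192$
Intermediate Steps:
$m = \frac{1}{56610}$ ($m = \frac{1}{36026 + 20584} = \frac{1}{56610} \approx 1.7665 \cdot 10^{-5}$)
$\frac{-167611 + 97823}{38361 + m} = \frac{-167611 + 97823}{38361 + \frac{1}{56610}} = - \frac{69788}{\frac{2171616211}{56610}} = \left(-69788\right) \frac{56610}{2171616211} = - \frac{3950698680}{2171616211}$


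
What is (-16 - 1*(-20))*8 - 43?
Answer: -11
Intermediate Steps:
(-16 - 1*(-20))*8 - 43 = (-16 + 20)*8 - 43 = 4*8 - 43 = 32 - 43 = -11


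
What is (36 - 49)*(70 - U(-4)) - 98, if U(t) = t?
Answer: -1060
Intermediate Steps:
(36 - 49)*(70 - U(-4)) - 98 = (36 - 49)*(70 - 1*(-4)) - 98 = -13*(70 + 4) - 98 = -13*74 - 98 = -962 - 98 = -1060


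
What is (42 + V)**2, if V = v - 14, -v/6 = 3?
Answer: 100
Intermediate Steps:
v = -18 (v = -6*3 = -18)
V = -32 (V = -18 - 14 = -32)
(42 + V)**2 = (42 - 32)**2 = 10**2 = 100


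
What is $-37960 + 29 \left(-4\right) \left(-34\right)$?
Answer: $-34016$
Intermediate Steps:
$-37960 + 29 \left(-4\right) \left(-34\right) = -37960 - -3944 = -37960 + 3944 = -34016$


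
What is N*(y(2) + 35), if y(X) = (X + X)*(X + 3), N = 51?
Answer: 2805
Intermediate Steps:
y(X) = 2*X*(3 + X) (y(X) = (2*X)*(3 + X) = 2*X*(3 + X))
N*(y(2) + 35) = 51*(2*2*(3 + 2) + 35) = 51*(2*2*5 + 35) = 51*(20 + 35) = 51*55 = 2805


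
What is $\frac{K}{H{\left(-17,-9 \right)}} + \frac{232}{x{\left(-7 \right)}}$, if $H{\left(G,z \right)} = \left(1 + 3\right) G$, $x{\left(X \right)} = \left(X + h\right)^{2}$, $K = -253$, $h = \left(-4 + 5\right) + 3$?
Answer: $\frac{18053}{612} \approx 29.498$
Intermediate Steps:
$h = 4$ ($h = 1 + 3 = 4$)
$x{\left(X \right)} = \left(4 + X\right)^{2}$ ($x{\left(X \right)} = \left(X + 4\right)^{2} = \left(4 + X\right)^{2}$)
$H{\left(G,z \right)} = 4 G$
$\frac{K}{H{\left(-17,-9 \right)}} + \frac{232}{x{\left(-7 \right)}} = - \frac{253}{4 \left(-17\right)} + \frac{232}{\left(4 - 7\right)^{2}} = - \frac{253}{-68} + \frac{232}{\left(-3\right)^{2}} = \left(-253\right) \left(- \frac{1}{68}\right) + \frac{232}{9} = \frac{253}{68} + 232 \cdot \frac{1}{9} = \frac{253}{68} + \frac{232}{9} = \frac{18053}{612}$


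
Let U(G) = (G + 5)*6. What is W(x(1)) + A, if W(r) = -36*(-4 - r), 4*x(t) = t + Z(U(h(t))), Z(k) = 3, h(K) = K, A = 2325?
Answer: 2505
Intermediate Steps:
U(G) = 30 + 6*G (U(G) = (5 + G)*6 = 30 + 6*G)
x(t) = ¾ + t/4 (x(t) = (t + 3)/4 = (3 + t)/4 = ¾ + t/4)
W(r) = 144 + 36*r
W(x(1)) + A = (144 + 36*(¾ + (¼)*1)) + 2325 = (144 + 36*(¾ + ¼)) + 2325 = (144 + 36*1) + 2325 = (144 + 36) + 2325 = 180 + 2325 = 2505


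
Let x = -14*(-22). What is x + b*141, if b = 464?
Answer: 65732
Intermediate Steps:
x = 308
x + b*141 = 308 + 464*141 = 308 + 65424 = 65732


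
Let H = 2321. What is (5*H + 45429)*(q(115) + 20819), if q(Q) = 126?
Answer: 1194577130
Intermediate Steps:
(5*H + 45429)*(q(115) + 20819) = (5*2321 + 45429)*(126 + 20819) = (11605 + 45429)*20945 = 57034*20945 = 1194577130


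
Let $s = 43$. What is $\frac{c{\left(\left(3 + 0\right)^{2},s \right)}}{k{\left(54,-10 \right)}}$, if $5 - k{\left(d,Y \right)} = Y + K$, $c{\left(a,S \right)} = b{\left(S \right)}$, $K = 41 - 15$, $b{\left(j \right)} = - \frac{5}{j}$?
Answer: $\frac{5}{473} \approx 0.010571$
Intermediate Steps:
$K = 26$
$c{\left(a,S \right)} = - \frac{5}{S}$
$k{\left(d,Y \right)} = -21 - Y$ ($k{\left(d,Y \right)} = 5 - \left(Y + 26\right) = 5 - \left(26 + Y\right) = -21 - Y$)
$\frac{c{\left(\left(3 + 0\right)^{2},s \right)}}{k{\left(54,-10 \right)}} = \frac{\left(-5\right) \frac{1}{43}}{-21 - -10} = \frac{\left(-5\right) \frac{1}{43}}{-21 + 10} = - \frac{5}{43 \left(-11\right)} = \left(- \frac{5}{43}\right) \left(- \frac{1}{11}\right) = \frac{5}{473}$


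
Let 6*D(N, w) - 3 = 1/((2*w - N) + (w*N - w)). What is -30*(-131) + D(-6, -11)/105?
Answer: 75515042/19215 ≈ 3930.0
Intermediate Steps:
D(N, w) = ½ + 1/(6*(w - N + N*w)) (D(N, w) = ½ + 1/(6*((2*w - N) + (w*N - w))) = ½ + 1/(6*((-N + 2*w) + (N*w - w))) = ½ + 1/(6*((-N + 2*w) + (-w + N*w))) = ½ + 1/(6*(w - N + N*w)))
-30*(-131) + D(-6, -11)/105 = -30*(-131) + ((⅙ + (½)*(-11) - ½*(-6) + (½)*(-6)*(-11))/(-11 - 1*(-6) - 6*(-11)))/105 = 3930 + ((⅙ - 11/2 + 3 + 33)/(-11 + 6 + 66))*(1/105) = 3930 + ((92/3)/61)*(1/105) = 3930 + ((1/61)*(92/3))*(1/105) = 3930 + (92/183)*(1/105) = 3930 + 92/19215 = 75515042/19215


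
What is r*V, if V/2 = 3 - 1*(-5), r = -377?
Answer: -6032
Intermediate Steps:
V = 16 (V = 2*(3 - 1*(-5)) = 2*(3 + 5) = 2*8 = 16)
r*V = -377*16 = -6032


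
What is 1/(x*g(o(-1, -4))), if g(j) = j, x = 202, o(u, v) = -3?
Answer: -1/606 ≈ -0.0016502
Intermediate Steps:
1/(x*g(o(-1, -4))) = 1/(202*(-3)) = 1/(-606) = -1/606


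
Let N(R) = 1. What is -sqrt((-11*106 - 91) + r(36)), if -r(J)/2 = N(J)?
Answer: -I*sqrt(1259) ≈ -35.482*I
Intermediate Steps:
r(J) = -2 (r(J) = -2*1 = -2)
-sqrt((-11*106 - 91) + r(36)) = -sqrt((-11*106 - 91) - 2) = -sqrt((-1166 - 91) - 2) = -sqrt(-1257 - 2) = -sqrt(-1259) = -I*sqrt(1259)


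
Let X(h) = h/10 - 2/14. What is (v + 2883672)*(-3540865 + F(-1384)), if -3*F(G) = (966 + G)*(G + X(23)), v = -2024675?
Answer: -112244332250814/35 ≈ -3.2070e+12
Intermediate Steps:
X(h) = -⅐ + h/10 (X(h) = h*(⅒) - 2*1/14 = h/10 - ⅐ = -⅐ + h/10)
F(G) = -(966 + G)*(151/70 + G)/3 (F(G) = -(966 + G)*(G + (-⅐ + (⅒)*23))/3 = -(966 + G)*(G + (-⅐ + 23/10))/3 = -(966 + G)*(G + 151/70)/3 = -(966 + G)*(151/70 + G)/3)
(v + 2883672)*(-3540865 + F(-1384)) = (-2024675 + 2883672)*(-3540865 + (-3473/5 - 67771/210*(-1384) - ⅓*(-1384)²)) = 858997*(-3540865 + (-3473/5 + 46897532/105 - ⅓*1915456)) = 858997*(-3540865 + (-3473/5 + 46897532/105 - 1915456/3)) = 858997*(-3540865 - 6738787/35) = 858997*(-130669062/35) = -112244332250814/35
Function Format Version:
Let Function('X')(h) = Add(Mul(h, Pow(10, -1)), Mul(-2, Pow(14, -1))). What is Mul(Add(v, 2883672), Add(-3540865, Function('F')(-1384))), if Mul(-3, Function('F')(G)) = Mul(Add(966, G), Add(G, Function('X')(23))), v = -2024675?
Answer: Rational(-112244332250814, 35) ≈ -3.2070e+12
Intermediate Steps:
Function('X')(h) = Add(Rational(-1, 7), Mul(Rational(1, 10), h)) (Function('X')(h) = Add(Mul(h, Rational(1, 10)), Mul(-2, Rational(1, 14))) = Add(Mul(Rational(1, 10), h), Rational(-1, 7)) = Add(Rational(-1, 7), Mul(Rational(1, 10), h)))
Function('F')(G) = Mul(Rational(-1, 3), Add(966, G), Add(Rational(151, 70), G)) (Function('F')(G) = Mul(Rational(-1, 3), Mul(Add(966, G), Add(G, Add(Rational(-1, 7), Mul(Rational(1, 10), 23))))) = Mul(Rational(-1, 3), Mul(Add(966, G), Add(G, Add(Rational(-1, 7), Rational(23, 10))))) = Mul(Rational(-1, 3), Mul(Add(966, G), Add(G, Rational(151, 70)))) = Mul(Rational(-1, 3), Mul(Add(966, G), Add(Rational(151, 70), G))) = Mul(Rational(-1, 3), Add(966, G), Add(Rational(151, 70), G)))
Mul(Add(v, 2883672), Add(-3540865, Function('F')(-1384))) = Mul(Add(-2024675, 2883672), Add(-3540865, Add(Rational(-3473, 5), Mul(Rational(-67771, 210), -1384), Mul(Rational(-1, 3), Pow(-1384, 2))))) = Mul(858997, Add(-3540865, Add(Rational(-3473, 5), Rational(46897532, 105), Mul(Rational(-1, 3), 1915456)))) = Mul(858997, Add(-3540865, Add(Rational(-3473, 5), Rational(46897532, 105), Rational(-1915456, 3)))) = Mul(858997, Add(-3540865, Rational(-6738787, 35))) = Mul(858997, Rational(-130669062, 35)) = Rational(-112244332250814, 35)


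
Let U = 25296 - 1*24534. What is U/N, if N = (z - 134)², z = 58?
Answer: 381/2888 ≈ 0.13193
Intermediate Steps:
N = 5776 (N = (58 - 134)² = (-76)² = 5776)
U = 762 (U = 25296 - 24534 = 762)
U/N = 762/5776 = 762*(1/5776) = 381/2888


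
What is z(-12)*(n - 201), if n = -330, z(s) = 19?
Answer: -10089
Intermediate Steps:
z(-12)*(n - 201) = 19*(-330 - 201) = 19*(-531) = -10089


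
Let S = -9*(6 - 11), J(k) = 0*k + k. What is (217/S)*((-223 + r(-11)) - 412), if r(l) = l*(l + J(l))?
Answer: -28427/15 ≈ -1895.1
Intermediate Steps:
J(k) = k (J(k) = 0 + k = k)
S = 45 (S = -9*(-5) = 45)
r(l) = 2*l**2 (r(l) = l*(l + l) = l*(2*l) = 2*l**2)
(217/S)*((-223 + r(-11)) - 412) = (217/45)*((-223 + 2*(-11)**2) - 412) = (217*(1/45))*((-223 + 2*121) - 412) = 217*((-223 + 242) - 412)/45 = 217*(19 - 412)/45 = (217/45)*(-393) = -28427/15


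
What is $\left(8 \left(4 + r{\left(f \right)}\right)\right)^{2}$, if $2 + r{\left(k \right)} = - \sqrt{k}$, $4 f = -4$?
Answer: $192 - 256 i \approx 192.0 - 256.0 i$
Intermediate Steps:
$f = -1$ ($f = \frac{1}{4} \left(-4\right) = -1$)
$r{\left(k \right)} = -2 - \sqrt{k}$
$\left(8 \left(4 + r{\left(f \right)}\right)\right)^{2} = \left(8 \left(4 - \left(2 + \sqrt{-1}\right)\right)\right)^{2} = \left(8 \left(4 - \left(2 + i\right)\right)\right)^{2} = \left(8 \left(2 - i\right)\right)^{2} = \left(16 - 8 i\right)^{2}$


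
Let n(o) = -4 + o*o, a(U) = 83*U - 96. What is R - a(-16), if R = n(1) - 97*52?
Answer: -3623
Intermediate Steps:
a(U) = -96 + 83*U
n(o) = -4 + o²
R = -5047 (R = (-4 + 1²) - 97*52 = (-4 + 1) - 5044 = -3 - 5044 = -5047)
R - a(-16) = -5047 - (-96 + 83*(-16)) = -5047 - (-96 - 1328) = -5047 - 1*(-1424) = -5047 + 1424 = -3623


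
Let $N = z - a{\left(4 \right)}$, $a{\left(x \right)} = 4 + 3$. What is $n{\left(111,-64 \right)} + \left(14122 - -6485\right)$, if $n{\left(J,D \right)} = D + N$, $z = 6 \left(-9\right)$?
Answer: $20482$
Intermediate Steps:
$a{\left(x \right)} = 7$
$z = -54$
$N = -61$ ($N = -54 - 7 = -61$)
$n{\left(J,D \right)} = -61 + D$ ($n{\left(J,D \right)} = D - 61 = -61 + D$)
$n{\left(111,-64 \right)} + \left(14122 - -6485\right) = \left(-61 - 64\right) + \left(14122 - -6485\right) = -125 + \left(14122 + 6485\right) = -125 + 20607 = 20482$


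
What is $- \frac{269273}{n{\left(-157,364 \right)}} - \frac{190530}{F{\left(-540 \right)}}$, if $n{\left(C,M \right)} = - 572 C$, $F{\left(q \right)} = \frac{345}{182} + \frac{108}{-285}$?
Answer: $- \frac{98615039486893}{784976764} \approx -1.2563 \cdot 10^{5}$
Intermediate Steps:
$F{\left(q \right)} = \frac{26223}{17290}$ ($F{\left(q \right)} = 345 \cdot \frac{1}{182} + 108 \left(- \frac{1}{285}\right) = \frac{345}{182} - \frac{36}{95} = \frac{26223}{17290}$)
$- \frac{269273}{n{\left(-157,364 \right)}} - \frac{190530}{F{\left(-540 \right)}} = - \frac{269273}{\left(-572\right) \left(-157\right)} - \frac{190530}{\frac{26223}{17290}} = - \frac{269273}{89804} - \frac{1098087900}{8741} = - \frac{98615039486893}{784976764}$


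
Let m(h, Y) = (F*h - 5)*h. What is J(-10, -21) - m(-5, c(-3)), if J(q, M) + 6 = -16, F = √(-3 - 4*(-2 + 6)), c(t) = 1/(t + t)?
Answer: -47 - 25*I*√19 ≈ -47.0 - 108.97*I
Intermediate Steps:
c(t) = 1/(2*t)
F = I*√19 (F = √(-3 - 4*4) = √(-3 - 16) = √(-19) = I*√19 ≈ 4.3589*I)
J(q, M) = -22 (J(q, M) = -6 - 16 = -22)
m(h, Y) = h*(-5 + I*h*√19) (m(h, Y) = ((I*√19)*h - 5)*h = (I*h*√19 - 5)*h = (-5 + I*h*√19)*h = h*(-5 + I*h*√19))
J(-10, -21) - m(-5, c(-3)) = -22 - (-5)*(-5 + I*(-5)*√19) = -22 - (-5)*(-5 - 5*I*√19) = -22 - (25 + 25*I*√19) = -22 + (-25 - 25*I*√19) = -47 - 25*I*√19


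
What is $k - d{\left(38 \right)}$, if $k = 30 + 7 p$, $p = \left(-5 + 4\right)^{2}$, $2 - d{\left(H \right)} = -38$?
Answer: $-3$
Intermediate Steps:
$d{\left(H \right)} = 40$ ($d{\left(H \right)} = 2 - -38 = 2 + 38 = 40$)
$p = 1$ ($p = \left(-1\right)^{2} = 1$)
$k = 37$ ($k = 30 + 7 \cdot 1 = 30 + 7 = 37$)
$k - d{\left(38 \right)} = 37 - 40 = -3$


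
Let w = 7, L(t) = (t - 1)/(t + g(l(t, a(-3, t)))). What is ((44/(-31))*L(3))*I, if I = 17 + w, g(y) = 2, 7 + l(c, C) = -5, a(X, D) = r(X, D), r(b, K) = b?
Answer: -2112/155 ≈ -13.626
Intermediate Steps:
a(X, D) = X
l(c, C) = -12 (l(c, C) = -7 - 5 = -12)
L(t) = (-1 + t)/(2 + t) (L(t) = (t - 1)/(t + 2) = (-1 + t)/(2 + t))
I = 24 (I = 17 + 7 = 24)
((44/(-31))*L(3))*I = ((44/(-31))*((-1 + 3)/(2 + 3)))*24 = ((44*(-1/31))*(2/5))*24 = -44*2/155*24 = -44/31*2/5*24 = -88/155*24 = -2112/155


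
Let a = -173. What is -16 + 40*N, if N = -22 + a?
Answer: -7816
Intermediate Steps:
N = -195 (N = -22 - 173 = -195)
-16 + 40*N = -16 + 40*(-195) = -16 - 7800 = -7816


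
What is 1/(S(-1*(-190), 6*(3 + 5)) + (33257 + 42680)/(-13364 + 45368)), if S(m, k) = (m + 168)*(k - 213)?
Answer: -32004/1890400343 ≈ -1.6930e-5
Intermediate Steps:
S(m, k) = (-213 + k)*(168 + m) (S(m, k) = (168 + m)*(-213 + k) = (-213 + k)*(168 + m))
1/(S(-1*(-190), 6*(3 + 5)) + (33257 + 42680)/(-13364 + 45368)) = 1/((-35784 - (-213)*(-190) + 168*(6*(3 + 5)) + (6*(3 + 5))*(-1*(-190))) + (33257 + 42680)/(-13364 + 45368)) = 1/((-35784 - 213*190 + 168*(6*8) + (6*8)*190) + 75937/32004) = 1/((-35784 - 40470 + 168*48 + 48*190) + 75937*(1/32004)) = 1/((-35784 - 40470 + 8064 + 9120) + 75937/32004) = 1/(-59070 + 75937/32004) = 1/(-1890400343/32004) = -32004/1890400343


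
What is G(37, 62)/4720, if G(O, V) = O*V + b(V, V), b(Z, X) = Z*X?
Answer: 3069/2360 ≈ 1.3004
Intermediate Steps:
b(Z, X) = X*Z
G(O, V) = V² + O*V (G(O, V) = O*V + V*V = O*V + V² = V² + O*V)
G(37, 62)/4720 = (62*(37 + 62))/4720 = (62*99)*(1/4720) = 6138*(1/4720) = 3069/2360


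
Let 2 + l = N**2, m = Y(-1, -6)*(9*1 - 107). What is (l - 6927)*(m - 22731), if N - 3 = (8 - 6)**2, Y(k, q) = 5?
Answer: 159760480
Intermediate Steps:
m = -490 (m = 5*(9*1 - 107) = 5*(9 - 107) = 5*(-98) = -490)
N = 7 (N = 3 + (8 - 6)**2 = 3 + 2**2 = 3 + 4 = 7)
l = 47 (l = -2 + 7**2 = -2 + 49 = 47)
(l - 6927)*(m - 22731) = (47 - 6927)*(-490 - 22731) = -6880*(-23221) = 159760480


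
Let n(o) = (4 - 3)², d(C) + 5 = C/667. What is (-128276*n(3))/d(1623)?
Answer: 21390023/428 ≈ 49977.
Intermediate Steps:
d(C) = -5 + C/667
n(o) = 1 (n(o) = 1² = 1)
(-128276*n(3))/d(1623) = (-128276*1)/(-5 + (1/667)*1623) = -128276/(-5 + 1623/667) = -128276/(-1712/667) = -128276*(-667/1712) = 21390023/428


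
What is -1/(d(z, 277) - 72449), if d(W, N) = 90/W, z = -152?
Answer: 76/5506169 ≈ 1.3803e-5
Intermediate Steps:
-1/(d(z, 277) - 72449) = -1/(90/(-152) - 72449) = -1/(90*(-1/152) - 72449) = -1/(-45/76 - 72449) = -1/(-5506169/76) = -1*(-76/5506169) = 76/5506169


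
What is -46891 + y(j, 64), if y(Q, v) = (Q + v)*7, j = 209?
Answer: -44980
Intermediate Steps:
y(Q, v) = 7*Q + 7*v
-46891 + y(j, 64) = -46891 + (7*209 + 7*64) = -46891 + (1463 + 448) = -46891 + 1911 = -44980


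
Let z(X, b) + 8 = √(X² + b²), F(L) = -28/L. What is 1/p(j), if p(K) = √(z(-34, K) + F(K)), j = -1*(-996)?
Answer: √249/√(-1999 + 498*√248293) ≈ 0.031805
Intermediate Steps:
z(X, b) = -8 + √(X² + b²)
j = 996
p(K) = √(-8 + √(1156 + K²) - 28/K) (p(K) = √((-8 + √((-34)² + K²)) - 28/K) = √((-8 + √(1156 + K²)) - 28/K) = √(-8 + √(1156 + K²) - 28/K))
1/p(j) = 1/(√(-8 + √(1156 + 996²) - 28/996)) = 1/(√(-8 + √(1156 + 992016) - 28*1/996)) = 1/(√(-8 + √993172 - 7/249)) = 1/(√(-8 + 2*√248293 - 7/249)) = 1/(√(-1999/249 + 2*√248293)) = (-1999/249 + 2*√248293)^(-½)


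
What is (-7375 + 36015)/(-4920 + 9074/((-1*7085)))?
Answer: -7804400/1341049 ≈ -5.8196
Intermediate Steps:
(-7375 + 36015)/(-4920 + 9074/((-1*7085))) = 28640/(-4920 + 9074/(-7085)) = 28640/(-4920 + 9074*(-1/7085)) = 28640/(-4920 - 698/545) = 28640/(-2682098/545) = 28640*(-545/2682098) = -7804400/1341049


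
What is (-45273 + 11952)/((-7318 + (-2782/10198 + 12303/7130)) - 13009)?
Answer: 403804648090/246317651441 ≈ 1.6394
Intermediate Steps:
(-45273 + 11952)/((-7318 + (-2782/10198 + 12303/7130)) - 13009) = -33321/((-7318 + (-2782*1/10198 + 12303*(1/7130))) - 13009) = -33321/((-7318 + (-1391/5099 + 12303/7130)) - 13009) = -33321/((-7318 + 52815167/36355870) - 13009) = -33321/(-265999441493/36355870 - 13009) = -33321/(-738952954323/36355870) = -33321*(-36355870/738952954323) = 403804648090/246317651441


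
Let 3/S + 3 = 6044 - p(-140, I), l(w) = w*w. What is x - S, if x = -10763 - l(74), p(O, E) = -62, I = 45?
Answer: -99106620/6103 ≈ -16239.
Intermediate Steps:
l(w) = w²
x = -16239 (x = -10763 - 1*74² = -10763 - 1*5476 = -10763 - 5476 = -16239)
S = 3/6103 (S = 3/(-3 + (6044 - 1*(-62))) = 3/(-3 + (6044 + 62)) = 3/(-3 + 6106) = 3/6103 ≈ 0.00049156)
x - S = -16239 - 1*3/6103 = -16239 - 3/6103 = -99106620/6103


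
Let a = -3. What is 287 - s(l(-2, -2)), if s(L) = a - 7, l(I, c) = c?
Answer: 297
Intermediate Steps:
s(L) = -10 (s(L) = -3 - 7 = -10)
287 - s(l(-2, -2)) = 287 - 1*(-10) = 287 + 10 = 297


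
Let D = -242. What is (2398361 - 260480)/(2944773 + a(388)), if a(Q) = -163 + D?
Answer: 712627/981456 ≈ 0.72609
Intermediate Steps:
a(Q) = -405 (a(Q) = -163 - 242 = -405)
(2398361 - 260480)/(2944773 + a(388)) = (2398361 - 260480)/(2944773 - 405) = 2137881/2944368 = 2137881*(1/2944368) = 712627/981456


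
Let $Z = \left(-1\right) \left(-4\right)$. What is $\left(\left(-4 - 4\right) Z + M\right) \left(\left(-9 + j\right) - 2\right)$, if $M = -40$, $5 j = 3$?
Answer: $\frac{3744}{5} \approx 748.8$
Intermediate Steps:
$j = \frac{3}{5}$ ($j = \frac{1}{5} \cdot 3 = \frac{3}{5} \approx 0.6$)
$Z = 4$
$\left(\left(-4 - 4\right) Z + M\right) \left(\left(-9 + j\right) - 2\right) = \left(\left(-4 - 4\right) 4 - 40\right) \left(\left(-9 + \frac{3}{5}\right) - 2\right) = \left(\left(-8\right) 4 - 40\right) \left(- \frac{42}{5} - 2\right) = \left(-32 - 40\right) \left(- \frac{52}{5}\right) = \left(-72\right) \left(- \frac{52}{5}\right) = \frac{3744}{5}$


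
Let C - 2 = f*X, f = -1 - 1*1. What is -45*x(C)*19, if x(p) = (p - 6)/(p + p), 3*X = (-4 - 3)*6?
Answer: -342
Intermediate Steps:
X = -14 (X = ((-4 - 3)*6)/3 = (-7*6)/3 = (⅓)*(-42) = -14)
f = -2 (f = -1 - 1 = -2)
C = 30 (C = 2 - 2*(-14) = 2 + 28 = 30)
x(p) = (-6 + p)/(2*p) (x(p) = (-6 + p)/((2*p)) = (-6 + p)*(1/(2*p)) = (-6 + p)/(2*p))
-45*x(C)*19 = -45*(-6 + 30)/(2*30)*19 = -45*24/(2*30)*19 = -45*⅖*19 = -18*19 = -342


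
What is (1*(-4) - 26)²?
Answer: 900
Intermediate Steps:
(1*(-4) - 26)² = (-4 - 26)² = (-30)² = 900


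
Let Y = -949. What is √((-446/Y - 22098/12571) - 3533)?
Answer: 9*I*√36745340524373/917683 ≈ 59.45*I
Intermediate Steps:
√((-446/Y - 22098/12571) - 3533) = √((-446/(-949) - 22098/12571) - 3533) = √((-446*(-1/949) - 22098*1/12571) - 3533) = √((446/949 - 22098/12571) - 3533) = √(-1181872/917683 - 3533) = √(-3243355911/917683) = 9*I*√36745340524373/917683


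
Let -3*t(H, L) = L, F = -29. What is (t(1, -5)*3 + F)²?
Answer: 576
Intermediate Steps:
t(H, L) = -L/3
(t(1, -5)*3 + F)² = (-⅓*(-5)*3 - 29)² = ((5/3)*3 - 29)² = (5 - 29)² = (-24)² = 576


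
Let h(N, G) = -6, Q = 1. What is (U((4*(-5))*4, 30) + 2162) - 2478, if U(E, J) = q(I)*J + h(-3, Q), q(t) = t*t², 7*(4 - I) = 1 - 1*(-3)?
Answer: 304274/343 ≈ 887.10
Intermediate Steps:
I = 24/7 (I = 4 - (1 - 1*(-3))/7 = 4 - (1 + 3)/7 = 4 - ⅐*4 = 4 - 4/7 = 24/7 ≈ 3.4286)
q(t) = t³
U(E, J) = -6 + 13824*J/343 (U(E, J) = (24/7)³*J - 6 = 13824*J/343 - 6 = -6 + 13824*J/343)
(U((4*(-5))*4, 30) + 2162) - 2478 = ((-6 + (13824/343)*30) + 2162) - 2478 = ((-6 + 414720/343) + 2162) - 2478 = (412662/343 + 2162) - 2478 = 1154228/343 - 2478 = 304274/343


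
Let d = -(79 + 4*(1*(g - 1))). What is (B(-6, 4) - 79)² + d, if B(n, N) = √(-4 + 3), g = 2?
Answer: 6157 - 158*I ≈ 6157.0 - 158.0*I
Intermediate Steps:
d = -83 (d = -(79 + 4*(1*(2 - 1))) = -(79 + 4*(1*1)) = -(79 + 4*1) = -(79 + 4) = -1*83 = -83)
B(n, N) = I (B(n, N) = √(-1) = I)
(B(-6, 4) - 79)² + d = (I - 79)² - 83 = (-79 + I)² - 83 = -83 + (-79 + I)²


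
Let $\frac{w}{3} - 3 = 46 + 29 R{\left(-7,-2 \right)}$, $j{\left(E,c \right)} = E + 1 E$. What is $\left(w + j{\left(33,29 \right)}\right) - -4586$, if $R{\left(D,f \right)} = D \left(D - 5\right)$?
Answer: $12107$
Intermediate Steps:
$j{\left(E,c \right)} = 2 E$ ($j{\left(E,c \right)} = E + E = 2 E$)
$R{\left(D,f \right)} = D \left(-5 + D\right)$
$w = 7455$ ($w = 9 + 3 \left(46 + 29 \left(- 7 \left(-5 - 7\right)\right)\right) = 9 + 3 \left(46 + 29 \left(\left(-7\right) \left(-12\right)\right)\right) = 9 + 3 \left(46 + 29 \cdot 84\right) = 9 + 3 \left(46 + 2436\right) = 9 + 3 \cdot 2482 = 9 + 7446 = 7455$)
$\left(w + j{\left(33,29 \right)}\right) - -4586 = \left(7455 + 2 \cdot 33\right) - -4586 = \left(7455 + 66\right) + 4586 = 7521 + 4586 = 12107$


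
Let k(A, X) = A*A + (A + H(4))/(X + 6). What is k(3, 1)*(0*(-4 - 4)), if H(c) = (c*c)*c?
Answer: 0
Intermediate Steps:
H(c) = c**3 (H(c) = c**2*c = c**3)
k(A, X) = A**2 + (64 + A)/(6 + X) (k(A, X) = A*A + (A + 4**3)/(X + 6) = A**2 + (A + 64)/(6 + X) = A**2 + (64 + A)/(6 + X))
k(3, 1)*(0*(-4 - 4)) = ((64 + 3 + 6*3**2 + 1*3**2)/(6 + 1))*(0*(-4 - 4)) = ((64 + 3 + 6*9 + 1*9)/7)*(0*(-8)) = ((64 + 3 + 54 + 9)/7)*0 = ((1/7)*130)*0 = (130/7)*0 = 0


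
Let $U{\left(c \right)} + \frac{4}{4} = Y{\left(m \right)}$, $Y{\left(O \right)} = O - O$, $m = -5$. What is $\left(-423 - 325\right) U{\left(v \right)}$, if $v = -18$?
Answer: $748$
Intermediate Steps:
$Y{\left(O \right)} = 0$
$U{\left(c \right)} = -1$ ($U{\left(c \right)} = -1 + 0 = -1$)
$\left(-423 - 325\right) U{\left(v \right)} = \left(-423 - 325\right) \left(-1\right) = \left(-748\right) \left(-1\right) = 748$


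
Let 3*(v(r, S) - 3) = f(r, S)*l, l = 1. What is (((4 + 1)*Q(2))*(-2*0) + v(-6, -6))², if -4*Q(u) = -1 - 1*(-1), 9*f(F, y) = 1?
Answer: 6724/729 ≈ 9.2236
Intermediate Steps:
f(F, y) = ⅑ (f(F, y) = (⅑)*1 = ⅑)
Q(u) = 0 (Q(u) = -(-1 - 1*(-1))/4 = -(-1 + 1)/4 = -¼*0 = 0)
v(r, S) = 82/27 (v(r, S) = 3 + ((⅑)*1)/3 = 3 + (⅓)*(⅑) = 3 + 1/27 = 82/27)
(((4 + 1)*Q(2))*(-2*0) + v(-6, -6))² = (((4 + 1)*0)*(-2*0) + 82/27)² = ((5*0)*0 + 82/27)² = (0*0 + 82/27)² = (0 + 82/27)² = (82/27)² = 6724/729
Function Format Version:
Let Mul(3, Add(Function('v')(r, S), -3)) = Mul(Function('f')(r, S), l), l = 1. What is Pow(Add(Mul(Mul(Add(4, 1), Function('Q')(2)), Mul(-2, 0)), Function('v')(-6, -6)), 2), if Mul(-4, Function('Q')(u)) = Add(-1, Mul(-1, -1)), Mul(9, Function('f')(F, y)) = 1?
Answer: Rational(6724, 729) ≈ 9.2236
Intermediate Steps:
Function('f')(F, y) = Rational(1, 9) (Function('f')(F, y) = Mul(Rational(1, 9), 1) = Rational(1, 9))
Function('Q')(u) = 0 (Function('Q')(u) = Mul(Rational(-1, 4), Add(-1, Mul(-1, -1))) = Mul(Rational(-1, 4), Add(-1, 1)) = Mul(Rational(-1, 4), 0) = 0)
Function('v')(r, S) = Rational(82, 27) (Function('v')(r, S) = Add(3, Mul(Rational(1, 3), Mul(Rational(1, 9), 1))) = Add(3, Mul(Rational(1, 3), Rational(1, 9))) = Add(3, Rational(1, 27)) = Rational(82, 27))
Pow(Add(Mul(Mul(Add(4, 1), Function('Q')(2)), Mul(-2, 0)), Function('v')(-6, -6)), 2) = Pow(Add(Mul(Mul(Add(4, 1), 0), Mul(-2, 0)), Rational(82, 27)), 2) = Pow(Add(Mul(Mul(5, 0), 0), Rational(82, 27)), 2) = Pow(Add(Mul(0, 0), Rational(82, 27)), 2) = Pow(Add(0, Rational(82, 27)), 2) = Pow(Rational(82, 27), 2) = Rational(6724, 729)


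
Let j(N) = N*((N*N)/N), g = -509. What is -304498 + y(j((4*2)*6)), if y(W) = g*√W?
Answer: -328930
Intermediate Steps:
j(N) = N² (j(N) = N*(N²/N) = N*N = N²)
y(W) = -509*√W
-304498 + y(j((4*2)*6)) = -304498 - 509*√(((4*2)*6)²) = -304498 - 509*√((8*6)²) = -304498 - 509*√(48²) = -304498 - 509*√2304 = -304498 - 509*48 = -304498 - 24432 = -328930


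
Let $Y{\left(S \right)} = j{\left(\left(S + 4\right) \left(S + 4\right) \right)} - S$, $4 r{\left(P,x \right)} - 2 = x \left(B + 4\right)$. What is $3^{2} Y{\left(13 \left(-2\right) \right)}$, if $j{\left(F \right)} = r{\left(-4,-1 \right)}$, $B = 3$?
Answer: $\frac{891}{4} \approx 222.75$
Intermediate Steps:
$r{\left(P,x \right)} = \frac{1}{2} + \frac{7 x}{4}$ ($r{\left(P,x \right)} = \frac{1}{2} + \frac{x \left(3 + 4\right)}{4} = \frac{1}{2} + \frac{x 7}{4} = \frac{1}{2} + \frac{7 x}{4}$)
$j{\left(F \right)} = - \frac{5}{4}$ ($j{\left(F \right)} = \frac{1}{2} + \frac{7}{4} \left(-1\right) = \frac{1}{2} - \frac{7}{4} = - \frac{5}{4}$)
$Y{\left(S \right)} = - \frac{5}{4} - S$
$3^{2} Y{\left(13 \left(-2\right) \right)} = 3^{2} \left(- \frac{5}{4} - 13 \left(-2\right)\right) = 9 \left(- \frac{5}{4} - -26\right) = 9 \left(- \frac{5}{4} + 26\right) = 9 \cdot \frac{99}{4} = \frac{891}{4}$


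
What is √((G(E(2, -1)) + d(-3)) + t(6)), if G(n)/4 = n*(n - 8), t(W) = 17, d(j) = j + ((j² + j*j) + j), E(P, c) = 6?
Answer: I*√19 ≈ 4.3589*I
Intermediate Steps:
d(j) = 2*j + 2*j² (d(j) = j + ((j² + j²) + j) = j + (2*j² + j) = j + (j + 2*j²) = 2*j + 2*j²)
G(n) = 4*n*(-8 + n) (G(n) = 4*(n*(n - 8)) = 4*(n*(-8 + n)) = 4*n*(-8 + n))
√((G(E(2, -1)) + d(-3)) + t(6)) = √((4*6*(-8 + 6) + 2*(-3)*(1 - 3)) + 17) = √((4*6*(-2) + 2*(-3)*(-2)) + 17) = √((-48 + 12) + 17) = √(-36 + 17) = √(-19) = I*√19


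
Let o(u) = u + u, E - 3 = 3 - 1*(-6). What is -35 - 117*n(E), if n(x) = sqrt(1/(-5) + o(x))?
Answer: -35 - 117*sqrt(595)/5 ≈ -605.79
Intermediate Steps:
E = 12 (E = 3 + (3 - 1*(-6)) = 3 + (3 + 6) = 3 + 9 = 12)
o(u) = 2*u
n(x) = sqrt(-1/5 + 2*x) (n(x) = sqrt(1/(-5) + 2*x) = sqrt(1*(-1/5) + 2*x) = sqrt(-1/5 + 2*x))
-35 - 117*n(E) = -35 - 117*sqrt(-5 + 50*12)/5 = -35 - 117*sqrt(-5 + 600)/5 = -35 - 117*sqrt(595)/5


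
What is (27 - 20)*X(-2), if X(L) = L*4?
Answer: -56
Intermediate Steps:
X(L) = 4*L
(27 - 20)*X(-2) = (27 - 20)*(4*(-2)) = 7*(-8) = -56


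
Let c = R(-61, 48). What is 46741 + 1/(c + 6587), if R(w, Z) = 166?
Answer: 315641974/6753 ≈ 46741.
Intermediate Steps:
c = 166
46741 + 1/(c + 6587) = 46741 + 1/(166 + 6587) = 46741 + 1/6753 = 315641974/6753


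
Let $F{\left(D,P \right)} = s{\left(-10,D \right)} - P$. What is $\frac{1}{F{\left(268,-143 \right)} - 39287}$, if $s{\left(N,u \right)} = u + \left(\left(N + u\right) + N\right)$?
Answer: $- \frac{1}{38628} \approx -2.5888 \cdot 10^{-5}$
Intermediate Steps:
$s{\left(N,u \right)} = 2 N + 2 u$ ($s{\left(N,u \right)} = u + \left(u + 2 N\right) = 2 N + 2 u$)
$F{\left(D,P \right)} = -20 - P + 2 D$ ($F{\left(D,P \right)} = \left(2 \left(-10\right) + 2 D\right) - P = \left(-20 + 2 D\right) - P = -20 - P + 2 D$)
$\frac{1}{F{\left(268,-143 \right)} - 39287} = \frac{1}{\left(-20 - -143 + 2 \cdot 268\right) - 39287} = \frac{1}{\left(-20 + 143 + 536\right) - 39287} = \frac{1}{659 - 39287} = \frac{1}{-38628} = - \frac{1}{38628}$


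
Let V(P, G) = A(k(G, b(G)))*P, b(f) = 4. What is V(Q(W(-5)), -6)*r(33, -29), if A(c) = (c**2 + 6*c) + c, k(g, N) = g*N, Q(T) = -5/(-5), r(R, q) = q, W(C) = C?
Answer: -11832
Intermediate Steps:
Q(T) = 1 (Q(T) = -5*(-1/5) = 1)
k(g, N) = N*g
A(c) = c**2 + 7*c
V(P, G) = 4*G*P*(7 + 4*G) (V(P, G) = ((4*G)*(7 + 4*G))*P = (4*G*(7 + 4*G))*P = 4*G*P*(7 + 4*G))
V(Q(W(-5)), -6)*r(33, -29) = (4*(-6)*1*(7 + 4*(-6)))*(-29) = (4*(-6)*1*(7 - 24))*(-29) = (4*(-6)*1*(-17))*(-29) = 408*(-29) = -11832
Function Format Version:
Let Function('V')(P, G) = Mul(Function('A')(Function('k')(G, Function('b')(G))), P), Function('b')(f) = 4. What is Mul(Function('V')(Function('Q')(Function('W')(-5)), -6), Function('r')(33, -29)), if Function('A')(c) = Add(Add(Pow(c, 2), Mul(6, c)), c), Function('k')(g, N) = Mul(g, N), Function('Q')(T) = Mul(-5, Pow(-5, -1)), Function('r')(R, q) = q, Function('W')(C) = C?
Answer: -11832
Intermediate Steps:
Function('Q')(T) = 1 (Function('Q')(T) = Mul(-5, Rational(-1, 5)) = 1)
Function('k')(g, N) = Mul(N, g)
Function('A')(c) = Add(Pow(c, 2), Mul(7, c))
Function('V')(P, G) = Mul(4, G, P, Add(7, Mul(4, G))) (Function('V')(P, G) = Mul(Mul(Mul(4, G), Add(7, Mul(4, G))), P) = Mul(Mul(4, G, Add(7, Mul(4, G))), P) = Mul(4, G, P, Add(7, Mul(4, G))))
Mul(Function('V')(Function('Q')(Function('W')(-5)), -6), Function('r')(33, -29)) = Mul(Mul(4, -6, 1, Add(7, Mul(4, -6))), -29) = Mul(Mul(4, -6, 1, Add(7, -24)), -29) = Mul(Mul(4, -6, 1, -17), -29) = Mul(408, -29) = -11832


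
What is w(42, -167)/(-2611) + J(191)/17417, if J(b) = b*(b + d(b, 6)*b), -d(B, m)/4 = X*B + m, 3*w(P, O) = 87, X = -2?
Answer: 143353590862/45475787 ≈ 3152.3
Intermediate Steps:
w(P, O) = 29 (w(P, O) = (⅓)*87 = 29)
d(B, m) = -4*m + 8*B (d(B, m) = -4*(-2*B + m) = -4*(m - 2*B) = -4*m + 8*B)
J(b) = b*(b + b*(-24 + 8*b)) (J(b) = b*(b + (-4*6 + 8*b)*b) = b*(b + (-24 + 8*b)*b) = b*(b + b*(-24 + 8*b)))
w(42, -167)/(-2611) + J(191)/17417 = 29/(-2611) + (191²*(-23 + 8*191))/17417 = 29*(-1/2611) + (36481*(-23 + 1528))*(1/17417) = -29/2611 + (36481*1505)*(1/17417) = -29/2611 + 54903905*(1/17417) = -29/2611 + 54903905/17417 = 143353590862/45475787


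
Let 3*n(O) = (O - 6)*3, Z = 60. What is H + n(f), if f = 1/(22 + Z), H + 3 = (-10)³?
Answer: -82737/82 ≈ -1009.0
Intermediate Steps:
H = -1003 (H = -3 + (-10)³ = -3 - 1000 = -1003)
f = 1/82 (f = 1/(22 + 60) = 1/82 ≈ 0.012195)
n(O) = -6 + O (n(O) = ((O - 6)*3)/3 = ((-6 + O)*3)/3 = (-18 + 3*O)/3 = -6 + O)
H + n(f) = -1003 + (-6 + 1/82) = -1003 - 491/82 = -82737/82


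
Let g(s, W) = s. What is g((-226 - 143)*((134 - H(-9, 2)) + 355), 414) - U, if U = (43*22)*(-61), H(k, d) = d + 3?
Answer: -120890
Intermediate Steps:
H(k, d) = 3 + d
U = -57706 (U = 946*(-61) = -57706)
g((-226 - 143)*((134 - H(-9, 2)) + 355), 414) - U = (-226 - 143)*((134 - (3 + 2)) + 355) - 1*(-57706) = -369*((134 - 1*5) + 355) + 57706 = -369*((134 - 5) + 355) + 57706 = -369*(129 + 355) + 57706 = -369*484 + 57706 = -178596 + 57706 = -120890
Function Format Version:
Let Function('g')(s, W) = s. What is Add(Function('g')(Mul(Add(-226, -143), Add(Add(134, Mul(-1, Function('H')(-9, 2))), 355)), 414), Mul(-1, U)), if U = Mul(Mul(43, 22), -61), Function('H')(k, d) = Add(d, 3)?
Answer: -120890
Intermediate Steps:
Function('H')(k, d) = Add(3, d)
U = -57706 (U = Mul(946, -61) = -57706)
Add(Function('g')(Mul(Add(-226, -143), Add(Add(134, Mul(-1, Function('H')(-9, 2))), 355)), 414), Mul(-1, U)) = Add(Mul(Add(-226, -143), Add(Add(134, Mul(-1, Add(3, 2))), 355)), Mul(-1, -57706)) = Add(Mul(-369, Add(Add(134, Mul(-1, 5)), 355)), 57706) = Add(Mul(-369, Add(Add(134, -5), 355)), 57706) = Add(Mul(-369, Add(129, 355)), 57706) = Add(Mul(-369, 484), 57706) = Add(-178596, 57706) = -120890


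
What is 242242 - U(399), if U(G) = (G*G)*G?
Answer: -63278957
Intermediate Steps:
U(G) = G**3 (U(G) = G**2*G = G**3)
242242 - U(399) = 242242 - 1*399**3 = 242242 - 1*63521199 = 242242 - 63521199 = -63278957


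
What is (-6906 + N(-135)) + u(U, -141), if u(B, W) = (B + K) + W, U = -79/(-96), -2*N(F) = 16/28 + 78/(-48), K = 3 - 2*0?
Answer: -4732661/672 ≈ -7042.6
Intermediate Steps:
K = 3 (K = 3 + 0 = 3)
N(F) = 59/112 (N(F) = -(16/28 + 78/(-48))/2 = -(16*(1/28) + 78*(-1/48))/2 = -(4/7 - 13/8)/2 = -½*(-59/56) = 59/112)
U = 79/96 (U = -79*(-1/96) = 79/96 ≈ 0.82292)
u(B, W) = 3 + B + W (u(B, W) = (B + 3) + W = (3 + B) + W = 3 + B + W)
(-6906 + N(-135)) + u(U, -141) = (-6906 + 59/112) + (3 + 79/96 - 141) = -773413/112 - 13169/96 = -4732661/672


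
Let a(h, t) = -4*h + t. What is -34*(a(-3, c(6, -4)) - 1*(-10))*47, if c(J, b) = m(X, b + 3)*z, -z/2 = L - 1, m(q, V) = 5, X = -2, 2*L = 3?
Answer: -27166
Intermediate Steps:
L = 3/2 (L = (½)*3 = 3/2 ≈ 1.5000)
z = -1 (z = -2*(3/2 - 1) = -2*½ = -1)
c(J, b) = -5 (c(J, b) = 5*(-1) = -5)
a(h, t) = t - 4*h
-34*(a(-3, c(6, -4)) - 1*(-10))*47 = -34*((-5 - 4*(-3)) - 1*(-10))*47 = -34*((-5 + 12) + 10)*47 = -34*(7 + 10)*47 = -34*17*47 = -578*47 = -27166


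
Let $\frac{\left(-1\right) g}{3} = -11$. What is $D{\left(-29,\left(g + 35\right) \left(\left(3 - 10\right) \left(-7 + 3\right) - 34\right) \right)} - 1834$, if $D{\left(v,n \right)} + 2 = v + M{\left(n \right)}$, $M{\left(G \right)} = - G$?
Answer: $-1457$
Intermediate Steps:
$g = 33$ ($g = \left(-3\right) \left(-11\right) = 33$)
$D{\left(v,n \right)} = -2 + v - n$ ($D{\left(v,n \right)} = -2 - \left(n - v\right) = -2 + v - n$)
$D{\left(-29,\left(g + 35\right) \left(\left(3 - 10\right) \left(-7 + 3\right) - 34\right) \right)} - 1834 = \left(-2 - 29 - \left(33 + 35\right) \left(\left(3 - 10\right) \left(-7 + 3\right) - 34\right)\right) - 1834 = \left(-2 - 29 - 68 \left(\left(-7\right) \left(-4\right) - 34\right)\right) - 1834 = \left(-2 - 29 - 68 \left(28 - 34\right)\right) - 1834 = \left(-2 - 29 - 68 \left(-6\right)\right) - 1834 = \left(-2 - 29 - -408\right) - 1834 = \left(-2 - 29 + 408\right) - 1834 = 377 - 1834 = -1457$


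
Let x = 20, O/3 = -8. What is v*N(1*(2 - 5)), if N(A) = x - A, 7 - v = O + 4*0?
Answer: 713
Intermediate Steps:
O = -24 (O = 3*(-8) = -24)
v = 31 (v = 7 - (-24 + 4*0) = 7 - (-24 + 0) = 7 - 1*(-24) = 7 + 24 = 31)
N(A) = 20 - A
v*N(1*(2 - 5)) = 31*(20 - (2 - 5)) = 31*(20 - (-3)) = 31*(20 - 1*(-3)) = 31*(20 + 3) = 31*23 = 713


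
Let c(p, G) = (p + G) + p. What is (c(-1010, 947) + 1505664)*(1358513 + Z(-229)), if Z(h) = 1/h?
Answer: 468077471694316/229 ≈ 2.0440e+12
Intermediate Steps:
c(p, G) = G + 2*p (c(p, G) = (G + p) + p = G + 2*p)
(c(-1010, 947) + 1505664)*(1358513 + Z(-229)) = ((947 + 2*(-1010)) + 1505664)*(1358513 + 1/(-229)) = ((947 - 2020) + 1505664)*(1358513 - 1/229) = (-1073 + 1505664)*(311099476/229) = 1504591*(311099476/229) = 468077471694316/229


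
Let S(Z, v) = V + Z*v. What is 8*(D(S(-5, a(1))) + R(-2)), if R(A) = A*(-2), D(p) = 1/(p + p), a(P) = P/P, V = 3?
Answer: 30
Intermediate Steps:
a(P) = 1
S(Z, v) = 3 + Z*v
D(p) = 1/(2*p)
R(A) = -2*A
8*(D(S(-5, a(1))) + R(-2)) = 8*(1/(2*(3 - 5*1)) - 2*(-2)) = 8*(1/(2*(3 - 5)) + 4) = 8*((½)/(-2) + 4) = 8*((½)*(-½) + 4) = 8*(-¼ + 4) = 8*(15/4) = 30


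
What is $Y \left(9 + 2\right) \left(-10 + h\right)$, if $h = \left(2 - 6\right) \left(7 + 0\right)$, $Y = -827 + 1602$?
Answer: $-323950$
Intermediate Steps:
$Y = 775$
$h = -28$ ($h = \left(-4\right) 7 = -28$)
$Y \left(9 + 2\right) \left(-10 + h\right) = 775 \left(9 + 2\right) \left(-10 - 28\right) = 775 \cdot 11 \left(-38\right) = 775 \left(-418\right) = -323950$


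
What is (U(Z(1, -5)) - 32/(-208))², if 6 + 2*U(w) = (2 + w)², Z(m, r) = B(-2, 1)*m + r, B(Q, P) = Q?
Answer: 63001/676 ≈ 93.197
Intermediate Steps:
Z(m, r) = r - 2*m (Z(m, r) = -2*m + r = r - 2*m)
U(w) = -3 + (2 + w)²/2
(U(Z(1, -5)) - 32/(-208))² = ((-3 + (2 + (-5 - 2*1))²/2) - 32/(-208))² = ((-3 + (2 + (-5 - 2))²/2) - 32*(-1/208))² = ((-3 + (2 - 7)²/2) + 2/13)² = ((-3 + (½)*(-5)²) + 2/13)² = ((-3 + (½)*25) + 2/13)² = ((-3 + 25/2) + 2/13)² = (19/2 + 2/13)² = (251/26)² = 63001/676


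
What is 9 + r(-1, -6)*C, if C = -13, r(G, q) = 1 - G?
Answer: -17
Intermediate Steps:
9 + r(-1, -6)*C = 9 + (1 - 1*(-1))*(-13) = 9 + (1 + 1)*(-13) = 9 + 2*(-13) = 9 - 26 = -17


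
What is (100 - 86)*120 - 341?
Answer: 1339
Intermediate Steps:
(100 - 86)*120 - 341 = 14*120 - 341 = 1680 - 341 = 1339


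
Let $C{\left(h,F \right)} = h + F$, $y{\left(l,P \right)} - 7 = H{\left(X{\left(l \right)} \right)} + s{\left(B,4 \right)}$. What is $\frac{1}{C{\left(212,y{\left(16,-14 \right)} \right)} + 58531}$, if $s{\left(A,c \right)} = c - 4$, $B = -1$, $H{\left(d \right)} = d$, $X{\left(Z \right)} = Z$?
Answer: $\frac{1}{58766} \approx 1.7017 \cdot 10^{-5}$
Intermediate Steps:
$s{\left(A,c \right)} = -4 + c$
$y{\left(l,P \right)} = 7 + l$ ($y{\left(l,P \right)} = 7 + \left(l + \left(-4 + 4\right)\right) = 7 + \left(l + 0\right) = 7 + l$)
$C{\left(h,F \right)} = F + h$
$\frac{1}{C{\left(212,y{\left(16,-14 \right)} \right)} + 58531} = \frac{1}{\left(\left(7 + 16\right) + 212\right) + 58531} = \frac{1}{\left(23 + 212\right) + 58531} = \frac{1}{235 + 58531} = \frac{1}{58766}$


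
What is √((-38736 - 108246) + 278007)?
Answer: 5*√5241 ≈ 361.97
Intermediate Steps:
√((-38736 - 108246) + 278007) = √(-146982 + 278007) = √131025 = 5*√5241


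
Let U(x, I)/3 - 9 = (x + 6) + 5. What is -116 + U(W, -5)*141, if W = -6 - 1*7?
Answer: 2845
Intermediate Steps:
W = -13 (W = -6 - 7 = -13)
U(x, I) = 60 + 3*x (U(x, I) = 27 + 3*((x + 6) + 5) = 27 + 3*((6 + x) + 5) = 27 + 3*(11 + x) = 27 + (33 + 3*x) = 60 + 3*x)
-116 + U(W, -5)*141 = -116 + (60 + 3*(-13))*141 = -116 + (60 - 39)*141 = -116 + 21*141 = -116 + 2961 = 2845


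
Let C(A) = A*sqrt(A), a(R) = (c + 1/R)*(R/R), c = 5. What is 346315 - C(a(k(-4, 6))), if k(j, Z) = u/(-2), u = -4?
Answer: 346315 - 11*sqrt(22)/4 ≈ 3.4630e+5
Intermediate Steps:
k(j, Z) = 2 (k(j, Z) = -4/(-2) = -4*(-1/2) = 2)
a(R) = 5 + 1/R (a(R) = (5 + 1/R)*(R/R) = (5 + 1/R)*1 = 5 + 1/R)
C(A) = A**(3/2)
346315 - C(a(k(-4, 6))) = 346315 - (5 + 1/2)**(3/2) = 346315 - (11/2)**(3/2) = 346315 - 11*sqrt(22)/4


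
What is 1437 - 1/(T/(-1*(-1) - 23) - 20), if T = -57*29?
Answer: 1743059/1213 ≈ 1437.0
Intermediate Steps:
T = -1653 (T = -1*1653 = -1653)
1437 - 1/(T/(-1*(-1) - 23) - 20) = 1437 - 1/(-1653/(-1*(-1) - 23) - 20) = 1437 - 1/(-1653/(1 - 23) - 20) = 1437 - 1/(-1653/(-22) - 20) = 1437 - 1/(-1653*(-1/22) - 20) = 1437 - 1/(1653/22 - 20) = 1437 - 1/1213/22 = 1437 - 1*22/1213 = 1437 - 22/1213 = 1743059/1213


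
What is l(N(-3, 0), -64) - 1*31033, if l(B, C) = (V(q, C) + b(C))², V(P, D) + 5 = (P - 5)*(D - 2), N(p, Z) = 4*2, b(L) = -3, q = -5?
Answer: 394071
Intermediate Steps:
N(p, Z) = 8
V(P, D) = -5 + (-5 + P)*(-2 + D) (V(P, D) = -5 + (P - 5)*(D - 2) = -5 + (-5 + P)*(-2 + D))
l(B, C) = (12 - 10*C)² (l(B, C) = ((5 - 5*C - 2*(-5) + C*(-5)) - 3)² = ((5 - 5*C + 10 - 5*C) - 3)² = ((15 - 10*C) - 3)² = (12 - 10*C)²)
l(N(-3, 0), -64) - 1*31033 = 4*(6 - 5*(-64))² - 1*31033 = 4*(6 + 320)² - 31033 = 4*326² - 31033 = 4*106276 - 31033 = 425104 - 31033 = 394071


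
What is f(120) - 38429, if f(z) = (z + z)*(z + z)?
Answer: 19171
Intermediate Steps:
f(z) = 4*z**2 (f(z) = (2*z)*(2*z) = 4*z**2)
f(120) - 38429 = 4*120**2 - 38429 = 4*14400 - 38429 = 57600 - 38429 = 19171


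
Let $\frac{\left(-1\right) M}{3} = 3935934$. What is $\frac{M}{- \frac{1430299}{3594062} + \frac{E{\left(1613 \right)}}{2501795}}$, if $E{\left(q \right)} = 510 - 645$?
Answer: $\frac{21234221467979348916}{715760017015} \approx 2.9667 \cdot 10^{7}$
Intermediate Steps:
$E{\left(q \right)} = -135$ ($E{\left(q \right)} = 510 - 645 = -135$)
$M = -11807802$ ($M = \left(-3\right) 3935934 = -11807802$)
$\frac{M}{- \frac{1430299}{3594062} + \frac{E{\left(1613 \right)}}{2501795}} = - \frac{11807802}{- \frac{1430299}{3594062} - \frac{135}{2501795}} = - \frac{11807802}{\left(-1430299\right) \frac{1}{3594062} - \frac{27}{500359}} = - \frac{11807802}{- \frac{1430299}{3594062} - \frac{27}{500359}} = - \frac{11807802}{- \frac{715760017015}{1798321268258}} = \left(-11807802\right) \left(- \frac{1798321268258}{715760017015}\right) = \frac{21234221467979348916}{715760017015}$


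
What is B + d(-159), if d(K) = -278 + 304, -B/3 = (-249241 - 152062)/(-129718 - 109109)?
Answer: 1668531/79609 ≈ 20.959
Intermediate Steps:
B = -401303/79609 (B = -3*(-249241 - 152062)/(-129718 - 109109) = -(-1203909)/(-238827) = -(-1203909)*(-1)/238827 = -3*401303/238827 = -401303/79609 ≈ -5.0409)
d(K) = 26
B + d(-159) = -401303/79609 + 26 = 1668531/79609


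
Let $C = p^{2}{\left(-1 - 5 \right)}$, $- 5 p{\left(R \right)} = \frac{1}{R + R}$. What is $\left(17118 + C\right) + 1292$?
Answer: $\frac{66276001}{3600} \approx 18410.0$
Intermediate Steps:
$p{\left(R \right)} = - \frac{1}{10 R}$ ($p{\left(R \right)} = - \frac{1}{5 \left(R + R\right)} = - \frac{1}{5 \cdot 2 R} = - \frac{\frac{1}{2} \frac{1}{R}}{5} = - \frac{1}{10 R}$)
$C = \frac{1}{3600}$ ($C = \left(- \frac{1}{10 \left(-1 - 5\right)}\right)^{2} = \left(- \frac{1}{10 \left(-6\right)}\right)^{2} = \left(\left(- \frac{1}{10}\right) \left(- \frac{1}{6}\right)\right)^{2} = \left(\frac{1}{60}\right)^{2} = \frac{1}{3600} \approx 0.00027778$)
$\left(17118 + C\right) + 1292 = \left(17118 + \frac{1}{3600}\right) + 1292 = \frac{61624801}{3600} + 1292 = \frac{66276001}{3600}$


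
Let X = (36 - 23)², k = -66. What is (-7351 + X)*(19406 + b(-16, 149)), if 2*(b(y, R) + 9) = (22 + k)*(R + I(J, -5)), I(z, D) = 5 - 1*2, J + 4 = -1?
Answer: -115292646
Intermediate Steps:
J = -5 (J = -4 - 1 = -5)
I(z, D) = 3 (I(z, D) = 5 - 2 = 3)
X = 169 (X = 13² = 169)
b(y, R) = -75 - 22*R (b(y, R) = -9 + ((22 - 66)*(R + 3))/2 = -9 + (-44*(3 + R))/2 = -9 + (-132 - 44*R)/2 = -9 + (-66 - 22*R) = -75 - 22*R)
(-7351 + X)*(19406 + b(-16, 149)) = (-7351 + 169)*(19406 + (-75 - 22*149)) = -7182*(19406 + (-75 - 3278)) = -7182*(19406 - 3353) = -7182*16053 = -115292646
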